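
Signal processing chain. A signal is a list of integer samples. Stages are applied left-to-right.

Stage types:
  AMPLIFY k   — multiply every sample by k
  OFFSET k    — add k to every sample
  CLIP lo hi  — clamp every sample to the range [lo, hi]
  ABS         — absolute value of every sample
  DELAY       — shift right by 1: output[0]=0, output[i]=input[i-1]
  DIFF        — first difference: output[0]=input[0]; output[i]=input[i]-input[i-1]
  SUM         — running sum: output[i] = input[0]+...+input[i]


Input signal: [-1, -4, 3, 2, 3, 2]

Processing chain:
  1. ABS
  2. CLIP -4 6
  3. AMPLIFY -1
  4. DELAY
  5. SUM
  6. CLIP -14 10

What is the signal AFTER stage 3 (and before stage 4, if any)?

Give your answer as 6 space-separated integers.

Answer: -1 -4 -3 -2 -3 -2

Derivation:
Input: [-1, -4, 3, 2, 3, 2]
Stage 1 (ABS): |-1|=1, |-4|=4, |3|=3, |2|=2, |3|=3, |2|=2 -> [1, 4, 3, 2, 3, 2]
Stage 2 (CLIP -4 6): clip(1,-4,6)=1, clip(4,-4,6)=4, clip(3,-4,6)=3, clip(2,-4,6)=2, clip(3,-4,6)=3, clip(2,-4,6)=2 -> [1, 4, 3, 2, 3, 2]
Stage 3 (AMPLIFY -1): 1*-1=-1, 4*-1=-4, 3*-1=-3, 2*-1=-2, 3*-1=-3, 2*-1=-2 -> [-1, -4, -3, -2, -3, -2]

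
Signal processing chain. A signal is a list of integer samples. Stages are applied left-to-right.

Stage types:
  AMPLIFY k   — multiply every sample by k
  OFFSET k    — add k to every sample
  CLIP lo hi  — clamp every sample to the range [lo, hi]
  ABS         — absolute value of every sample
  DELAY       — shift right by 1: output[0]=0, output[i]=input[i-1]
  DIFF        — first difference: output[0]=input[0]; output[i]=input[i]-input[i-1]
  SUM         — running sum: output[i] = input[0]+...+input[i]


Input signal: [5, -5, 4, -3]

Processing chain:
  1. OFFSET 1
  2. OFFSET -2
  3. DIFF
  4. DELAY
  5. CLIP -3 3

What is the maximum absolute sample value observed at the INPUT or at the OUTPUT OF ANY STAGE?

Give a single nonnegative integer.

Input: [5, -5, 4, -3] (max |s|=5)
Stage 1 (OFFSET 1): 5+1=6, -5+1=-4, 4+1=5, -3+1=-2 -> [6, -4, 5, -2] (max |s|=6)
Stage 2 (OFFSET -2): 6+-2=4, -4+-2=-6, 5+-2=3, -2+-2=-4 -> [4, -6, 3, -4] (max |s|=6)
Stage 3 (DIFF): s[0]=4, -6-4=-10, 3--6=9, -4-3=-7 -> [4, -10, 9, -7] (max |s|=10)
Stage 4 (DELAY): [0, 4, -10, 9] = [0, 4, -10, 9] -> [0, 4, -10, 9] (max |s|=10)
Stage 5 (CLIP -3 3): clip(0,-3,3)=0, clip(4,-3,3)=3, clip(-10,-3,3)=-3, clip(9,-3,3)=3 -> [0, 3, -3, 3] (max |s|=3)
Overall max amplitude: 10

Answer: 10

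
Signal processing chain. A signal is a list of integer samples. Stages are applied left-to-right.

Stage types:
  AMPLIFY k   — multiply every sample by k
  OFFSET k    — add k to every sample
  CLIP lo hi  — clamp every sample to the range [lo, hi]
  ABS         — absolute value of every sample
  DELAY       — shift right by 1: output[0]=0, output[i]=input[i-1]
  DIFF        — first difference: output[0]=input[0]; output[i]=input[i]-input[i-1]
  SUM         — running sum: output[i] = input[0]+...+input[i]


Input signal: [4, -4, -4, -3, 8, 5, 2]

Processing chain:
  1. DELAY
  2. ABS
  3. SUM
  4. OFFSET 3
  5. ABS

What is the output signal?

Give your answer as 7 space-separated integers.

Input: [4, -4, -4, -3, 8, 5, 2]
Stage 1 (DELAY): [0, 4, -4, -4, -3, 8, 5] = [0, 4, -4, -4, -3, 8, 5] -> [0, 4, -4, -4, -3, 8, 5]
Stage 2 (ABS): |0|=0, |4|=4, |-4|=4, |-4|=4, |-3|=3, |8|=8, |5|=5 -> [0, 4, 4, 4, 3, 8, 5]
Stage 3 (SUM): sum[0..0]=0, sum[0..1]=4, sum[0..2]=8, sum[0..3]=12, sum[0..4]=15, sum[0..5]=23, sum[0..6]=28 -> [0, 4, 8, 12, 15, 23, 28]
Stage 4 (OFFSET 3): 0+3=3, 4+3=7, 8+3=11, 12+3=15, 15+3=18, 23+3=26, 28+3=31 -> [3, 7, 11, 15, 18, 26, 31]
Stage 5 (ABS): |3|=3, |7|=7, |11|=11, |15|=15, |18|=18, |26|=26, |31|=31 -> [3, 7, 11, 15, 18, 26, 31]

Answer: 3 7 11 15 18 26 31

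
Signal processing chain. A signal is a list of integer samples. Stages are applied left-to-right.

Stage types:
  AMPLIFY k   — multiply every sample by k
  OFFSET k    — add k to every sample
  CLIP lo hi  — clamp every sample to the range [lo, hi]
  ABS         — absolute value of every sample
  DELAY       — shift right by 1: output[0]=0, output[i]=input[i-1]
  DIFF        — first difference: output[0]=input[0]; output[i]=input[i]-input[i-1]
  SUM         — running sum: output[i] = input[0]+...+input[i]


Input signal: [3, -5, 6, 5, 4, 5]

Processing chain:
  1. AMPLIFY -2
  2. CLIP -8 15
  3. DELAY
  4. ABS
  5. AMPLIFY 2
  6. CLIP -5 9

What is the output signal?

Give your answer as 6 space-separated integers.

Input: [3, -5, 6, 5, 4, 5]
Stage 1 (AMPLIFY -2): 3*-2=-6, -5*-2=10, 6*-2=-12, 5*-2=-10, 4*-2=-8, 5*-2=-10 -> [-6, 10, -12, -10, -8, -10]
Stage 2 (CLIP -8 15): clip(-6,-8,15)=-6, clip(10,-8,15)=10, clip(-12,-8,15)=-8, clip(-10,-8,15)=-8, clip(-8,-8,15)=-8, clip(-10,-8,15)=-8 -> [-6, 10, -8, -8, -8, -8]
Stage 3 (DELAY): [0, -6, 10, -8, -8, -8] = [0, -6, 10, -8, -8, -8] -> [0, -6, 10, -8, -8, -8]
Stage 4 (ABS): |0|=0, |-6|=6, |10|=10, |-8|=8, |-8|=8, |-8|=8 -> [0, 6, 10, 8, 8, 8]
Stage 5 (AMPLIFY 2): 0*2=0, 6*2=12, 10*2=20, 8*2=16, 8*2=16, 8*2=16 -> [0, 12, 20, 16, 16, 16]
Stage 6 (CLIP -5 9): clip(0,-5,9)=0, clip(12,-5,9)=9, clip(20,-5,9)=9, clip(16,-5,9)=9, clip(16,-5,9)=9, clip(16,-5,9)=9 -> [0, 9, 9, 9, 9, 9]

Answer: 0 9 9 9 9 9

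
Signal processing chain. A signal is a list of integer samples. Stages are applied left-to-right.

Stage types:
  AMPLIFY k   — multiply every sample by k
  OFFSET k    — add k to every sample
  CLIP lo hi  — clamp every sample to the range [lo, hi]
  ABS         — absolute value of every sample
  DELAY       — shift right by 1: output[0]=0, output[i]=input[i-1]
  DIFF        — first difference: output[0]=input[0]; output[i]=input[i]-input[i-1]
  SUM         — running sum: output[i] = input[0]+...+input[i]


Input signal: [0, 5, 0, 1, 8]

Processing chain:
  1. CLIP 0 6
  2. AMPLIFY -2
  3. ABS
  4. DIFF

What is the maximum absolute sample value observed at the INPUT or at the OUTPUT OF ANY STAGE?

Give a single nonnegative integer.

Input: [0, 5, 0, 1, 8] (max |s|=8)
Stage 1 (CLIP 0 6): clip(0,0,6)=0, clip(5,0,6)=5, clip(0,0,6)=0, clip(1,0,6)=1, clip(8,0,6)=6 -> [0, 5, 0, 1, 6] (max |s|=6)
Stage 2 (AMPLIFY -2): 0*-2=0, 5*-2=-10, 0*-2=0, 1*-2=-2, 6*-2=-12 -> [0, -10, 0, -2, -12] (max |s|=12)
Stage 3 (ABS): |0|=0, |-10|=10, |0|=0, |-2|=2, |-12|=12 -> [0, 10, 0, 2, 12] (max |s|=12)
Stage 4 (DIFF): s[0]=0, 10-0=10, 0-10=-10, 2-0=2, 12-2=10 -> [0, 10, -10, 2, 10] (max |s|=10)
Overall max amplitude: 12

Answer: 12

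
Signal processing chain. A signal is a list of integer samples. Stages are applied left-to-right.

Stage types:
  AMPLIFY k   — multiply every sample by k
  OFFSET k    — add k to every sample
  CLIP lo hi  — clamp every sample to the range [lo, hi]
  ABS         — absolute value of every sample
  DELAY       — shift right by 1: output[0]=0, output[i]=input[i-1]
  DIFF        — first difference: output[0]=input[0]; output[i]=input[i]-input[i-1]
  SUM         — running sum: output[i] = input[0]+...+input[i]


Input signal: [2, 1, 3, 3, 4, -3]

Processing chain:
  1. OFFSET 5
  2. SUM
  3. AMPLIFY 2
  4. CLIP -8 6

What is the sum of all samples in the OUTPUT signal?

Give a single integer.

Answer: 36

Derivation:
Input: [2, 1, 3, 3, 4, -3]
Stage 1 (OFFSET 5): 2+5=7, 1+5=6, 3+5=8, 3+5=8, 4+5=9, -3+5=2 -> [7, 6, 8, 8, 9, 2]
Stage 2 (SUM): sum[0..0]=7, sum[0..1]=13, sum[0..2]=21, sum[0..3]=29, sum[0..4]=38, sum[0..5]=40 -> [7, 13, 21, 29, 38, 40]
Stage 3 (AMPLIFY 2): 7*2=14, 13*2=26, 21*2=42, 29*2=58, 38*2=76, 40*2=80 -> [14, 26, 42, 58, 76, 80]
Stage 4 (CLIP -8 6): clip(14,-8,6)=6, clip(26,-8,6)=6, clip(42,-8,6)=6, clip(58,-8,6)=6, clip(76,-8,6)=6, clip(80,-8,6)=6 -> [6, 6, 6, 6, 6, 6]
Output sum: 36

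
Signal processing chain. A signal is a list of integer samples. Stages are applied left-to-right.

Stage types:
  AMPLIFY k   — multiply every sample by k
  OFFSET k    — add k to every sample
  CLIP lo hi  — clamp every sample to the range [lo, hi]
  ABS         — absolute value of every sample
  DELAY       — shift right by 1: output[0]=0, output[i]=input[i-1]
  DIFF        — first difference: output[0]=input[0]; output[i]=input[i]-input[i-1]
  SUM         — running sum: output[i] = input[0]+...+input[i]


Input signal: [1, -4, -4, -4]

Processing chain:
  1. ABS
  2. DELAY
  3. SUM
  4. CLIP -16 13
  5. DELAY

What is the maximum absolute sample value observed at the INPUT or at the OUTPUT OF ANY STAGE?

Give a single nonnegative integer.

Answer: 9

Derivation:
Input: [1, -4, -4, -4] (max |s|=4)
Stage 1 (ABS): |1|=1, |-4|=4, |-4|=4, |-4|=4 -> [1, 4, 4, 4] (max |s|=4)
Stage 2 (DELAY): [0, 1, 4, 4] = [0, 1, 4, 4] -> [0, 1, 4, 4] (max |s|=4)
Stage 3 (SUM): sum[0..0]=0, sum[0..1]=1, sum[0..2]=5, sum[0..3]=9 -> [0, 1, 5, 9] (max |s|=9)
Stage 4 (CLIP -16 13): clip(0,-16,13)=0, clip(1,-16,13)=1, clip(5,-16,13)=5, clip(9,-16,13)=9 -> [0, 1, 5, 9] (max |s|=9)
Stage 5 (DELAY): [0, 0, 1, 5] = [0, 0, 1, 5] -> [0, 0, 1, 5] (max |s|=5)
Overall max amplitude: 9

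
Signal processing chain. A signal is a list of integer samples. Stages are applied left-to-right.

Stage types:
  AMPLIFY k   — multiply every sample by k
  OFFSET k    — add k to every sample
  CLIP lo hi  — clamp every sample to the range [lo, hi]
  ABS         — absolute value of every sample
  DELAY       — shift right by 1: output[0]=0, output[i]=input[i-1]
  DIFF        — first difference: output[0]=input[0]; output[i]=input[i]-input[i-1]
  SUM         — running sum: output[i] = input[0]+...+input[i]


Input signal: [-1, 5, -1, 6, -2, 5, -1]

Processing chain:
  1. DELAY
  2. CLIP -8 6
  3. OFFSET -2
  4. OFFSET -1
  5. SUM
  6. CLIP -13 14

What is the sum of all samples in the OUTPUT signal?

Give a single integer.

Input: [-1, 5, -1, 6, -2, 5, -1]
Stage 1 (DELAY): [0, -1, 5, -1, 6, -2, 5] = [0, -1, 5, -1, 6, -2, 5] -> [0, -1, 5, -1, 6, -2, 5]
Stage 2 (CLIP -8 6): clip(0,-8,6)=0, clip(-1,-8,6)=-1, clip(5,-8,6)=5, clip(-1,-8,6)=-1, clip(6,-8,6)=6, clip(-2,-8,6)=-2, clip(5,-8,6)=5 -> [0, -1, 5, -1, 6, -2, 5]
Stage 3 (OFFSET -2): 0+-2=-2, -1+-2=-3, 5+-2=3, -1+-2=-3, 6+-2=4, -2+-2=-4, 5+-2=3 -> [-2, -3, 3, -3, 4, -4, 3]
Stage 4 (OFFSET -1): -2+-1=-3, -3+-1=-4, 3+-1=2, -3+-1=-4, 4+-1=3, -4+-1=-5, 3+-1=2 -> [-3, -4, 2, -4, 3, -5, 2]
Stage 5 (SUM): sum[0..0]=-3, sum[0..1]=-7, sum[0..2]=-5, sum[0..3]=-9, sum[0..4]=-6, sum[0..5]=-11, sum[0..6]=-9 -> [-3, -7, -5, -9, -6, -11, -9]
Stage 6 (CLIP -13 14): clip(-3,-13,14)=-3, clip(-7,-13,14)=-7, clip(-5,-13,14)=-5, clip(-9,-13,14)=-9, clip(-6,-13,14)=-6, clip(-11,-13,14)=-11, clip(-9,-13,14)=-9 -> [-3, -7, -5, -9, -6, -11, -9]
Output sum: -50

Answer: -50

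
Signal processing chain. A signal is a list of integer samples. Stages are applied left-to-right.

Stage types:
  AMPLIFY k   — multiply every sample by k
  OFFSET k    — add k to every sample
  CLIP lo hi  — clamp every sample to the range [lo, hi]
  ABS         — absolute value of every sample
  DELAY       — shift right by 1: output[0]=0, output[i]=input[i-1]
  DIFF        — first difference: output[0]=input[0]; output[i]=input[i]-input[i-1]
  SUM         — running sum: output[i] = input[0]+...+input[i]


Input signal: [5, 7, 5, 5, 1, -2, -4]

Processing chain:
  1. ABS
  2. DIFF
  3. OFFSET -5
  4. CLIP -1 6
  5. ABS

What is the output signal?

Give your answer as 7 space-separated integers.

Input: [5, 7, 5, 5, 1, -2, -4]
Stage 1 (ABS): |5|=5, |7|=7, |5|=5, |5|=5, |1|=1, |-2|=2, |-4|=4 -> [5, 7, 5, 5, 1, 2, 4]
Stage 2 (DIFF): s[0]=5, 7-5=2, 5-7=-2, 5-5=0, 1-5=-4, 2-1=1, 4-2=2 -> [5, 2, -2, 0, -4, 1, 2]
Stage 3 (OFFSET -5): 5+-5=0, 2+-5=-3, -2+-5=-7, 0+-5=-5, -4+-5=-9, 1+-5=-4, 2+-5=-3 -> [0, -3, -7, -5, -9, -4, -3]
Stage 4 (CLIP -1 6): clip(0,-1,6)=0, clip(-3,-1,6)=-1, clip(-7,-1,6)=-1, clip(-5,-1,6)=-1, clip(-9,-1,6)=-1, clip(-4,-1,6)=-1, clip(-3,-1,6)=-1 -> [0, -1, -1, -1, -1, -1, -1]
Stage 5 (ABS): |0|=0, |-1|=1, |-1|=1, |-1|=1, |-1|=1, |-1|=1, |-1|=1 -> [0, 1, 1, 1, 1, 1, 1]

Answer: 0 1 1 1 1 1 1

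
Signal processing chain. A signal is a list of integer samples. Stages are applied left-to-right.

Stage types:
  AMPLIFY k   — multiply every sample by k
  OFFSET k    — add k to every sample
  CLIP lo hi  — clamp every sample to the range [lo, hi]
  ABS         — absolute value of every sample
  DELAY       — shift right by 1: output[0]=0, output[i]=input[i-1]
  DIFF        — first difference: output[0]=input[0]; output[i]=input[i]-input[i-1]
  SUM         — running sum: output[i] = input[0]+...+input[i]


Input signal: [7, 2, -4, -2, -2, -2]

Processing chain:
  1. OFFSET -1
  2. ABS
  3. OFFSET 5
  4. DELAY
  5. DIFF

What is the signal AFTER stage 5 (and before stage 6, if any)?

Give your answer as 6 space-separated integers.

Input: [7, 2, -4, -2, -2, -2]
Stage 1 (OFFSET -1): 7+-1=6, 2+-1=1, -4+-1=-5, -2+-1=-3, -2+-1=-3, -2+-1=-3 -> [6, 1, -5, -3, -3, -3]
Stage 2 (ABS): |6|=6, |1|=1, |-5|=5, |-3|=3, |-3|=3, |-3|=3 -> [6, 1, 5, 3, 3, 3]
Stage 3 (OFFSET 5): 6+5=11, 1+5=6, 5+5=10, 3+5=8, 3+5=8, 3+5=8 -> [11, 6, 10, 8, 8, 8]
Stage 4 (DELAY): [0, 11, 6, 10, 8, 8] = [0, 11, 6, 10, 8, 8] -> [0, 11, 6, 10, 8, 8]
Stage 5 (DIFF): s[0]=0, 11-0=11, 6-11=-5, 10-6=4, 8-10=-2, 8-8=0 -> [0, 11, -5, 4, -2, 0]

Answer: 0 11 -5 4 -2 0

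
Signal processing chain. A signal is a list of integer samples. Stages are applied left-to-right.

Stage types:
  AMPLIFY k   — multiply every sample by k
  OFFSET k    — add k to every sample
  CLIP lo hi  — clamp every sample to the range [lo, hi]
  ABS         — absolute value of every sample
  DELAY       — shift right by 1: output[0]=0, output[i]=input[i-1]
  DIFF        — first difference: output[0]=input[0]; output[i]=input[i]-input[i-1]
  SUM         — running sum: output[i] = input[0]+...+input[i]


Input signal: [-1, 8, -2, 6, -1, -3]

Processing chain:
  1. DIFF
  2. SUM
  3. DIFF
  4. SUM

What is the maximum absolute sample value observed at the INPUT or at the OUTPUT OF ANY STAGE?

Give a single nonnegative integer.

Input: [-1, 8, -2, 6, -1, -3] (max |s|=8)
Stage 1 (DIFF): s[0]=-1, 8--1=9, -2-8=-10, 6--2=8, -1-6=-7, -3--1=-2 -> [-1, 9, -10, 8, -7, -2] (max |s|=10)
Stage 2 (SUM): sum[0..0]=-1, sum[0..1]=8, sum[0..2]=-2, sum[0..3]=6, sum[0..4]=-1, sum[0..5]=-3 -> [-1, 8, -2, 6, -1, -3] (max |s|=8)
Stage 3 (DIFF): s[0]=-1, 8--1=9, -2-8=-10, 6--2=8, -1-6=-7, -3--1=-2 -> [-1, 9, -10, 8, -7, -2] (max |s|=10)
Stage 4 (SUM): sum[0..0]=-1, sum[0..1]=8, sum[0..2]=-2, sum[0..3]=6, sum[0..4]=-1, sum[0..5]=-3 -> [-1, 8, -2, 6, -1, -3] (max |s|=8)
Overall max amplitude: 10

Answer: 10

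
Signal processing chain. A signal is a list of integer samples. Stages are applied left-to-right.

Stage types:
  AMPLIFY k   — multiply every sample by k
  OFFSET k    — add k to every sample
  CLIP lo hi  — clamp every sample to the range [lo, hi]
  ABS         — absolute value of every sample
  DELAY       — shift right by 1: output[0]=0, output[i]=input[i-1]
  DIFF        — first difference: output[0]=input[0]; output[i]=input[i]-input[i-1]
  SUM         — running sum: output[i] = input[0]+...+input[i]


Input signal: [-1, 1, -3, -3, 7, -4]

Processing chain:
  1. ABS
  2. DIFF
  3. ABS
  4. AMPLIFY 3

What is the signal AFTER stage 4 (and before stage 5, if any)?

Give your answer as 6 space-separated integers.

Answer: 3 0 6 0 12 9

Derivation:
Input: [-1, 1, -3, -3, 7, -4]
Stage 1 (ABS): |-1|=1, |1|=1, |-3|=3, |-3|=3, |7|=7, |-4|=4 -> [1, 1, 3, 3, 7, 4]
Stage 2 (DIFF): s[0]=1, 1-1=0, 3-1=2, 3-3=0, 7-3=4, 4-7=-3 -> [1, 0, 2, 0, 4, -3]
Stage 3 (ABS): |1|=1, |0|=0, |2|=2, |0|=0, |4|=4, |-3|=3 -> [1, 0, 2, 0, 4, 3]
Stage 4 (AMPLIFY 3): 1*3=3, 0*3=0, 2*3=6, 0*3=0, 4*3=12, 3*3=9 -> [3, 0, 6, 0, 12, 9]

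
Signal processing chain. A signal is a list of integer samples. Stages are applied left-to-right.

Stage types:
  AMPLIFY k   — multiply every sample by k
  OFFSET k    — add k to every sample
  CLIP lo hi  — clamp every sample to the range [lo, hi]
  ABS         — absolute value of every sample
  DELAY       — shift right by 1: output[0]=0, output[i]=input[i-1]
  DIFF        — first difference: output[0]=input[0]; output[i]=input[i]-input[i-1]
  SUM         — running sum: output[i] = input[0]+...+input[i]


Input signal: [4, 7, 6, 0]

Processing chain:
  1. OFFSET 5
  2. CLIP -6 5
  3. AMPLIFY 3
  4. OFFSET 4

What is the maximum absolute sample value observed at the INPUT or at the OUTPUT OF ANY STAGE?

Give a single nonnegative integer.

Answer: 19

Derivation:
Input: [4, 7, 6, 0] (max |s|=7)
Stage 1 (OFFSET 5): 4+5=9, 7+5=12, 6+5=11, 0+5=5 -> [9, 12, 11, 5] (max |s|=12)
Stage 2 (CLIP -6 5): clip(9,-6,5)=5, clip(12,-6,5)=5, clip(11,-6,5)=5, clip(5,-6,5)=5 -> [5, 5, 5, 5] (max |s|=5)
Stage 3 (AMPLIFY 3): 5*3=15, 5*3=15, 5*3=15, 5*3=15 -> [15, 15, 15, 15] (max |s|=15)
Stage 4 (OFFSET 4): 15+4=19, 15+4=19, 15+4=19, 15+4=19 -> [19, 19, 19, 19] (max |s|=19)
Overall max amplitude: 19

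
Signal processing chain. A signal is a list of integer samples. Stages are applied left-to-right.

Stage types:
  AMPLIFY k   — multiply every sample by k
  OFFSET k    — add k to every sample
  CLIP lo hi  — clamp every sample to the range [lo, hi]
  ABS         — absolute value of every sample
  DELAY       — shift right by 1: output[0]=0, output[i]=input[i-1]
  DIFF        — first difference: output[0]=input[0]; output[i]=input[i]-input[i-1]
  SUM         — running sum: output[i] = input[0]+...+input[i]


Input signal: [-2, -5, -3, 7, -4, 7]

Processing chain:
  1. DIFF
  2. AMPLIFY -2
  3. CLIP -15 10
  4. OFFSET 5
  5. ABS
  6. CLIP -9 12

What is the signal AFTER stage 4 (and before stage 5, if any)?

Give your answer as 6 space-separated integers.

Input: [-2, -5, -3, 7, -4, 7]
Stage 1 (DIFF): s[0]=-2, -5--2=-3, -3--5=2, 7--3=10, -4-7=-11, 7--4=11 -> [-2, -3, 2, 10, -11, 11]
Stage 2 (AMPLIFY -2): -2*-2=4, -3*-2=6, 2*-2=-4, 10*-2=-20, -11*-2=22, 11*-2=-22 -> [4, 6, -4, -20, 22, -22]
Stage 3 (CLIP -15 10): clip(4,-15,10)=4, clip(6,-15,10)=6, clip(-4,-15,10)=-4, clip(-20,-15,10)=-15, clip(22,-15,10)=10, clip(-22,-15,10)=-15 -> [4, 6, -4, -15, 10, -15]
Stage 4 (OFFSET 5): 4+5=9, 6+5=11, -4+5=1, -15+5=-10, 10+5=15, -15+5=-10 -> [9, 11, 1, -10, 15, -10]

Answer: 9 11 1 -10 15 -10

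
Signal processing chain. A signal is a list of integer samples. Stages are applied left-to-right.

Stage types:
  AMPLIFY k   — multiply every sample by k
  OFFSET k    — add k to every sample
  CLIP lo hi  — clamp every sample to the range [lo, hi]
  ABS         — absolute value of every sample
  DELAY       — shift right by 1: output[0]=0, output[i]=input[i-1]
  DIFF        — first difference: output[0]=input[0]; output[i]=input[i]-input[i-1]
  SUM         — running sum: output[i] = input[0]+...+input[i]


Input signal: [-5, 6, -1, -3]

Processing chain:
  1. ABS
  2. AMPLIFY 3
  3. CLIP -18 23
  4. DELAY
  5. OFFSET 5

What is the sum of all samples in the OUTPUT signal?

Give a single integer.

Answer: 56

Derivation:
Input: [-5, 6, -1, -3]
Stage 1 (ABS): |-5|=5, |6|=6, |-1|=1, |-3|=3 -> [5, 6, 1, 3]
Stage 2 (AMPLIFY 3): 5*3=15, 6*3=18, 1*3=3, 3*3=9 -> [15, 18, 3, 9]
Stage 3 (CLIP -18 23): clip(15,-18,23)=15, clip(18,-18,23)=18, clip(3,-18,23)=3, clip(9,-18,23)=9 -> [15, 18, 3, 9]
Stage 4 (DELAY): [0, 15, 18, 3] = [0, 15, 18, 3] -> [0, 15, 18, 3]
Stage 5 (OFFSET 5): 0+5=5, 15+5=20, 18+5=23, 3+5=8 -> [5, 20, 23, 8]
Output sum: 56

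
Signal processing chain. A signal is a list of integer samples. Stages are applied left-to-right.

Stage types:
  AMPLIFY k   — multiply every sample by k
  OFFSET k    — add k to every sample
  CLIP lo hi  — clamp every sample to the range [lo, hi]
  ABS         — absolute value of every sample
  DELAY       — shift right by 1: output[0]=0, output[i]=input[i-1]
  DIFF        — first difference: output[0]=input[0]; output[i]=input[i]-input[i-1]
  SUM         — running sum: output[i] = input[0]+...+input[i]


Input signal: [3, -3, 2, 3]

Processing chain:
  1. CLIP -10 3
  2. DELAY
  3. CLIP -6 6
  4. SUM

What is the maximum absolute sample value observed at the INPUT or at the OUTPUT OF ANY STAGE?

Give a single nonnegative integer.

Input: [3, -3, 2, 3] (max |s|=3)
Stage 1 (CLIP -10 3): clip(3,-10,3)=3, clip(-3,-10,3)=-3, clip(2,-10,3)=2, clip(3,-10,3)=3 -> [3, -3, 2, 3] (max |s|=3)
Stage 2 (DELAY): [0, 3, -3, 2] = [0, 3, -3, 2] -> [0, 3, -3, 2] (max |s|=3)
Stage 3 (CLIP -6 6): clip(0,-6,6)=0, clip(3,-6,6)=3, clip(-3,-6,6)=-3, clip(2,-6,6)=2 -> [0, 3, -3, 2] (max |s|=3)
Stage 4 (SUM): sum[0..0]=0, sum[0..1]=3, sum[0..2]=0, sum[0..3]=2 -> [0, 3, 0, 2] (max |s|=3)
Overall max amplitude: 3

Answer: 3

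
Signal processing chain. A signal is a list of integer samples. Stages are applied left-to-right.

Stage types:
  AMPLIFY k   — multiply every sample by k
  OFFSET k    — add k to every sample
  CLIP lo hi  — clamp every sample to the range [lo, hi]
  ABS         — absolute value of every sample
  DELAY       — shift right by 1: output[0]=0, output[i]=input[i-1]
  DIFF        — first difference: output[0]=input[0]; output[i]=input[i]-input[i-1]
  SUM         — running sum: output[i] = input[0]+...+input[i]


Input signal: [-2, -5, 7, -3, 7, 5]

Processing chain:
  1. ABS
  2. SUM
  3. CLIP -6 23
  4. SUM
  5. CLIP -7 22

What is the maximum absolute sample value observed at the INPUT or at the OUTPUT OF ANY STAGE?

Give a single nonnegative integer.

Answer: 86

Derivation:
Input: [-2, -5, 7, -3, 7, 5] (max |s|=7)
Stage 1 (ABS): |-2|=2, |-5|=5, |7|=7, |-3|=3, |7|=7, |5|=5 -> [2, 5, 7, 3, 7, 5] (max |s|=7)
Stage 2 (SUM): sum[0..0]=2, sum[0..1]=7, sum[0..2]=14, sum[0..3]=17, sum[0..4]=24, sum[0..5]=29 -> [2, 7, 14, 17, 24, 29] (max |s|=29)
Stage 3 (CLIP -6 23): clip(2,-6,23)=2, clip(7,-6,23)=7, clip(14,-6,23)=14, clip(17,-6,23)=17, clip(24,-6,23)=23, clip(29,-6,23)=23 -> [2, 7, 14, 17, 23, 23] (max |s|=23)
Stage 4 (SUM): sum[0..0]=2, sum[0..1]=9, sum[0..2]=23, sum[0..3]=40, sum[0..4]=63, sum[0..5]=86 -> [2, 9, 23, 40, 63, 86] (max |s|=86)
Stage 5 (CLIP -7 22): clip(2,-7,22)=2, clip(9,-7,22)=9, clip(23,-7,22)=22, clip(40,-7,22)=22, clip(63,-7,22)=22, clip(86,-7,22)=22 -> [2, 9, 22, 22, 22, 22] (max |s|=22)
Overall max amplitude: 86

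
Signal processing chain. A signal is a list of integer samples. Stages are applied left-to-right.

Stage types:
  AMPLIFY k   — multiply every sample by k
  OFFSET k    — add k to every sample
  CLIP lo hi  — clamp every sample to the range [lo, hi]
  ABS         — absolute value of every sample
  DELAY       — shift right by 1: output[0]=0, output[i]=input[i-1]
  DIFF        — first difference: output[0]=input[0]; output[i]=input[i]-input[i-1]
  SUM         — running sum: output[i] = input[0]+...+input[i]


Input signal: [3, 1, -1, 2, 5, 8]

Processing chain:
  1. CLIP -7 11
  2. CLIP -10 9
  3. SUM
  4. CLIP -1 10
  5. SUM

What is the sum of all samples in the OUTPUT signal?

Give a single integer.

Answer: 95

Derivation:
Input: [3, 1, -1, 2, 5, 8]
Stage 1 (CLIP -7 11): clip(3,-7,11)=3, clip(1,-7,11)=1, clip(-1,-7,11)=-1, clip(2,-7,11)=2, clip(5,-7,11)=5, clip(8,-7,11)=8 -> [3, 1, -1, 2, 5, 8]
Stage 2 (CLIP -10 9): clip(3,-10,9)=3, clip(1,-10,9)=1, clip(-1,-10,9)=-1, clip(2,-10,9)=2, clip(5,-10,9)=5, clip(8,-10,9)=8 -> [3, 1, -1, 2, 5, 8]
Stage 3 (SUM): sum[0..0]=3, sum[0..1]=4, sum[0..2]=3, sum[0..3]=5, sum[0..4]=10, sum[0..5]=18 -> [3, 4, 3, 5, 10, 18]
Stage 4 (CLIP -1 10): clip(3,-1,10)=3, clip(4,-1,10)=4, clip(3,-1,10)=3, clip(5,-1,10)=5, clip(10,-1,10)=10, clip(18,-1,10)=10 -> [3, 4, 3, 5, 10, 10]
Stage 5 (SUM): sum[0..0]=3, sum[0..1]=7, sum[0..2]=10, sum[0..3]=15, sum[0..4]=25, sum[0..5]=35 -> [3, 7, 10, 15, 25, 35]
Output sum: 95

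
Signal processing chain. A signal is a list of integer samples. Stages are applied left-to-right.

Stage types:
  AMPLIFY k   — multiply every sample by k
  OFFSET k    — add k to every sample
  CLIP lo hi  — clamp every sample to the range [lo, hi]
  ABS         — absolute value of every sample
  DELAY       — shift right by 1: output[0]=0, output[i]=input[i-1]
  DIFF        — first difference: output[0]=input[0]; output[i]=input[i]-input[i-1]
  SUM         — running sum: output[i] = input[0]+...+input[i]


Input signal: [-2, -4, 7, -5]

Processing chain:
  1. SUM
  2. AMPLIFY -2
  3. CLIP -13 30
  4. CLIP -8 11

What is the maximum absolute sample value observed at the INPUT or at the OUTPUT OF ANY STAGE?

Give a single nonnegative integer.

Answer: 12

Derivation:
Input: [-2, -4, 7, -5] (max |s|=7)
Stage 1 (SUM): sum[0..0]=-2, sum[0..1]=-6, sum[0..2]=1, sum[0..3]=-4 -> [-2, -6, 1, -4] (max |s|=6)
Stage 2 (AMPLIFY -2): -2*-2=4, -6*-2=12, 1*-2=-2, -4*-2=8 -> [4, 12, -2, 8] (max |s|=12)
Stage 3 (CLIP -13 30): clip(4,-13,30)=4, clip(12,-13,30)=12, clip(-2,-13,30)=-2, clip(8,-13,30)=8 -> [4, 12, -2, 8] (max |s|=12)
Stage 4 (CLIP -8 11): clip(4,-8,11)=4, clip(12,-8,11)=11, clip(-2,-8,11)=-2, clip(8,-8,11)=8 -> [4, 11, -2, 8] (max |s|=11)
Overall max amplitude: 12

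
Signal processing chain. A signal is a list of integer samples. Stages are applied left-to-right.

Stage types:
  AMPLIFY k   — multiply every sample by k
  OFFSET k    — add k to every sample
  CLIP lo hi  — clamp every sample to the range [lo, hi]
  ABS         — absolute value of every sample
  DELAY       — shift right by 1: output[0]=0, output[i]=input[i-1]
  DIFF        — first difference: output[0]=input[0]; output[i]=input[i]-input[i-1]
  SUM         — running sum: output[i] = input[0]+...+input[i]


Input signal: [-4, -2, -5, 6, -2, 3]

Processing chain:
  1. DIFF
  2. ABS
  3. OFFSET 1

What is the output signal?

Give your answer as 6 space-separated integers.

Input: [-4, -2, -5, 6, -2, 3]
Stage 1 (DIFF): s[0]=-4, -2--4=2, -5--2=-3, 6--5=11, -2-6=-8, 3--2=5 -> [-4, 2, -3, 11, -8, 5]
Stage 2 (ABS): |-4|=4, |2|=2, |-3|=3, |11|=11, |-8|=8, |5|=5 -> [4, 2, 3, 11, 8, 5]
Stage 3 (OFFSET 1): 4+1=5, 2+1=3, 3+1=4, 11+1=12, 8+1=9, 5+1=6 -> [5, 3, 4, 12, 9, 6]

Answer: 5 3 4 12 9 6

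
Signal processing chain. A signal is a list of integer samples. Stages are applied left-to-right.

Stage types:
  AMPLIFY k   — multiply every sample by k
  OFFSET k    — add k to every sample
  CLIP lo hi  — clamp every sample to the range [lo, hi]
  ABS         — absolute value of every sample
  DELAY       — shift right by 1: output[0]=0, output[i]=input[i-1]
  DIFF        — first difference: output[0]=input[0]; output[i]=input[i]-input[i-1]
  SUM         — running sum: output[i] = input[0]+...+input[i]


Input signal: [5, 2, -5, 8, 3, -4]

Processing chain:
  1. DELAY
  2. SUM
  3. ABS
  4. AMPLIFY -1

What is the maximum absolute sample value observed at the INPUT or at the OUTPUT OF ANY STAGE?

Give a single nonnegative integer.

Answer: 13

Derivation:
Input: [5, 2, -5, 8, 3, -4] (max |s|=8)
Stage 1 (DELAY): [0, 5, 2, -5, 8, 3] = [0, 5, 2, -5, 8, 3] -> [0, 5, 2, -5, 8, 3] (max |s|=8)
Stage 2 (SUM): sum[0..0]=0, sum[0..1]=5, sum[0..2]=7, sum[0..3]=2, sum[0..4]=10, sum[0..5]=13 -> [0, 5, 7, 2, 10, 13] (max |s|=13)
Stage 3 (ABS): |0|=0, |5|=5, |7|=7, |2|=2, |10|=10, |13|=13 -> [0, 5, 7, 2, 10, 13] (max |s|=13)
Stage 4 (AMPLIFY -1): 0*-1=0, 5*-1=-5, 7*-1=-7, 2*-1=-2, 10*-1=-10, 13*-1=-13 -> [0, -5, -7, -2, -10, -13] (max |s|=13)
Overall max amplitude: 13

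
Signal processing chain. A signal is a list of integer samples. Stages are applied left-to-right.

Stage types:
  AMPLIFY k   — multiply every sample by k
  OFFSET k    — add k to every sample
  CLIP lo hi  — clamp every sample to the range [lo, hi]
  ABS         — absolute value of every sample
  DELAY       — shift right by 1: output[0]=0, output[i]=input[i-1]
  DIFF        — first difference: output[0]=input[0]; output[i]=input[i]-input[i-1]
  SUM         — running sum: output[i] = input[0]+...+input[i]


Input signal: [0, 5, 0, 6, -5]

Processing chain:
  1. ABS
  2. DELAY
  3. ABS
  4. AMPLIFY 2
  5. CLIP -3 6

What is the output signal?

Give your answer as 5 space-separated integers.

Answer: 0 0 6 0 6

Derivation:
Input: [0, 5, 0, 6, -5]
Stage 1 (ABS): |0|=0, |5|=5, |0|=0, |6|=6, |-5|=5 -> [0, 5, 0, 6, 5]
Stage 2 (DELAY): [0, 0, 5, 0, 6] = [0, 0, 5, 0, 6] -> [0, 0, 5, 0, 6]
Stage 3 (ABS): |0|=0, |0|=0, |5|=5, |0|=0, |6|=6 -> [0, 0, 5, 0, 6]
Stage 4 (AMPLIFY 2): 0*2=0, 0*2=0, 5*2=10, 0*2=0, 6*2=12 -> [0, 0, 10, 0, 12]
Stage 5 (CLIP -3 6): clip(0,-3,6)=0, clip(0,-3,6)=0, clip(10,-3,6)=6, clip(0,-3,6)=0, clip(12,-3,6)=6 -> [0, 0, 6, 0, 6]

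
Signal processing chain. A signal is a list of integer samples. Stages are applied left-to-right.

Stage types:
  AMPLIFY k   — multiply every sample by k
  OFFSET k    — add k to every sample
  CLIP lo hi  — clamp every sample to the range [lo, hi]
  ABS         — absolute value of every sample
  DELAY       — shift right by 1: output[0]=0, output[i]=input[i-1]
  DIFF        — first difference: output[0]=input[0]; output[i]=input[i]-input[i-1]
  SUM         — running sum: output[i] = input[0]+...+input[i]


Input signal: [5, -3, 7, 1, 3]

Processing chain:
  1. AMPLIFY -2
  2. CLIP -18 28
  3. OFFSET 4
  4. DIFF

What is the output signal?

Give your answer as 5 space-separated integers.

Answer: -6 16 -20 12 -4

Derivation:
Input: [5, -3, 7, 1, 3]
Stage 1 (AMPLIFY -2): 5*-2=-10, -3*-2=6, 7*-2=-14, 1*-2=-2, 3*-2=-6 -> [-10, 6, -14, -2, -6]
Stage 2 (CLIP -18 28): clip(-10,-18,28)=-10, clip(6,-18,28)=6, clip(-14,-18,28)=-14, clip(-2,-18,28)=-2, clip(-6,-18,28)=-6 -> [-10, 6, -14, -2, -6]
Stage 3 (OFFSET 4): -10+4=-6, 6+4=10, -14+4=-10, -2+4=2, -6+4=-2 -> [-6, 10, -10, 2, -2]
Stage 4 (DIFF): s[0]=-6, 10--6=16, -10-10=-20, 2--10=12, -2-2=-4 -> [-6, 16, -20, 12, -4]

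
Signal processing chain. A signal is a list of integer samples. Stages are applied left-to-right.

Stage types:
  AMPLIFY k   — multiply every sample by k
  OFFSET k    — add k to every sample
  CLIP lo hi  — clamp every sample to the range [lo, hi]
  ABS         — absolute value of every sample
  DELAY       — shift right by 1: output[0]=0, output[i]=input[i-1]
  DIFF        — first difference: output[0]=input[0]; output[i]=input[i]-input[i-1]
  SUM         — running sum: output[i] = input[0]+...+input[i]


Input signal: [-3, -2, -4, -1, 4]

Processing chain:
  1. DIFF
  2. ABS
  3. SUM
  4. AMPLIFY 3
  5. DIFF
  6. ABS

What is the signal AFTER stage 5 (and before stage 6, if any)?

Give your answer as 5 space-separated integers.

Input: [-3, -2, -4, -1, 4]
Stage 1 (DIFF): s[0]=-3, -2--3=1, -4--2=-2, -1--4=3, 4--1=5 -> [-3, 1, -2, 3, 5]
Stage 2 (ABS): |-3|=3, |1|=1, |-2|=2, |3|=3, |5|=5 -> [3, 1, 2, 3, 5]
Stage 3 (SUM): sum[0..0]=3, sum[0..1]=4, sum[0..2]=6, sum[0..3]=9, sum[0..4]=14 -> [3, 4, 6, 9, 14]
Stage 4 (AMPLIFY 3): 3*3=9, 4*3=12, 6*3=18, 9*3=27, 14*3=42 -> [9, 12, 18, 27, 42]
Stage 5 (DIFF): s[0]=9, 12-9=3, 18-12=6, 27-18=9, 42-27=15 -> [9, 3, 6, 9, 15]

Answer: 9 3 6 9 15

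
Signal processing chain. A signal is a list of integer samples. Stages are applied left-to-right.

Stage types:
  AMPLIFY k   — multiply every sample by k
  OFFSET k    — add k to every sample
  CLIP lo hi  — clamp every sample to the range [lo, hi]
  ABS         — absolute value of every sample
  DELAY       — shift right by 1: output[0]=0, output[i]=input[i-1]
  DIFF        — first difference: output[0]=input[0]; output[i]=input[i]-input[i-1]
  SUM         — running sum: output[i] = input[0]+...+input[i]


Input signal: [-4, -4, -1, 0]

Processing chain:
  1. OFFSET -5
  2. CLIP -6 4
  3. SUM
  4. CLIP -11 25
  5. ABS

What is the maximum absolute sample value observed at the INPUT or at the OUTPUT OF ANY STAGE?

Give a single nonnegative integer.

Input: [-4, -4, -1, 0] (max |s|=4)
Stage 1 (OFFSET -5): -4+-5=-9, -4+-5=-9, -1+-5=-6, 0+-5=-5 -> [-9, -9, -6, -5] (max |s|=9)
Stage 2 (CLIP -6 4): clip(-9,-6,4)=-6, clip(-9,-6,4)=-6, clip(-6,-6,4)=-6, clip(-5,-6,4)=-5 -> [-6, -6, -6, -5] (max |s|=6)
Stage 3 (SUM): sum[0..0]=-6, sum[0..1]=-12, sum[0..2]=-18, sum[0..3]=-23 -> [-6, -12, -18, -23] (max |s|=23)
Stage 4 (CLIP -11 25): clip(-6,-11,25)=-6, clip(-12,-11,25)=-11, clip(-18,-11,25)=-11, clip(-23,-11,25)=-11 -> [-6, -11, -11, -11] (max |s|=11)
Stage 5 (ABS): |-6|=6, |-11|=11, |-11|=11, |-11|=11 -> [6, 11, 11, 11] (max |s|=11)
Overall max amplitude: 23

Answer: 23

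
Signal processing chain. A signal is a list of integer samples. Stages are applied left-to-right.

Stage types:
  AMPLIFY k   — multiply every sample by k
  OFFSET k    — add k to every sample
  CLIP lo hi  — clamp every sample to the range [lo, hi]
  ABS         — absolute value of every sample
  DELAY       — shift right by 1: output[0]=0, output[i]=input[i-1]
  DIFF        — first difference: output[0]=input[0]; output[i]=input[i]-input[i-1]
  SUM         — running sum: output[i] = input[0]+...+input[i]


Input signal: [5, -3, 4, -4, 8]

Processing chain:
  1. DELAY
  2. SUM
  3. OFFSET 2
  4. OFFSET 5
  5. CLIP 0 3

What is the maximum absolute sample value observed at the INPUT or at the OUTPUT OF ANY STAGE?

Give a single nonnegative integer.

Input: [5, -3, 4, -4, 8] (max |s|=8)
Stage 1 (DELAY): [0, 5, -3, 4, -4] = [0, 5, -3, 4, -4] -> [0, 5, -3, 4, -4] (max |s|=5)
Stage 2 (SUM): sum[0..0]=0, sum[0..1]=5, sum[0..2]=2, sum[0..3]=6, sum[0..4]=2 -> [0, 5, 2, 6, 2] (max |s|=6)
Stage 3 (OFFSET 2): 0+2=2, 5+2=7, 2+2=4, 6+2=8, 2+2=4 -> [2, 7, 4, 8, 4] (max |s|=8)
Stage 4 (OFFSET 5): 2+5=7, 7+5=12, 4+5=9, 8+5=13, 4+5=9 -> [7, 12, 9, 13, 9] (max |s|=13)
Stage 5 (CLIP 0 3): clip(7,0,3)=3, clip(12,0,3)=3, clip(9,0,3)=3, clip(13,0,3)=3, clip(9,0,3)=3 -> [3, 3, 3, 3, 3] (max |s|=3)
Overall max amplitude: 13

Answer: 13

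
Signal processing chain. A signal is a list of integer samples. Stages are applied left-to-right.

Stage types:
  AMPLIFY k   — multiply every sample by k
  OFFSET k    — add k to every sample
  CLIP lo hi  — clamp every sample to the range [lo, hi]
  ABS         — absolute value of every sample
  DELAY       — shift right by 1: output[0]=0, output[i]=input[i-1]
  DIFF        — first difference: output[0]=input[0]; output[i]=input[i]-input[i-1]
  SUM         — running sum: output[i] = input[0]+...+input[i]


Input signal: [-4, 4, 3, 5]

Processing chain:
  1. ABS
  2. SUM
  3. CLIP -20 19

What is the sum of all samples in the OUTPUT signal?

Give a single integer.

Input: [-4, 4, 3, 5]
Stage 1 (ABS): |-4|=4, |4|=4, |3|=3, |5|=5 -> [4, 4, 3, 5]
Stage 2 (SUM): sum[0..0]=4, sum[0..1]=8, sum[0..2]=11, sum[0..3]=16 -> [4, 8, 11, 16]
Stage 3 (CLIP -20 19): clip(4,-20,19)=4, clip(8,-20,19)=8, clip(11,-20,19)=11, clip(16,-20,19)=16 -> [4, 8, 11, 16]
Output sum: 39

Answer: 39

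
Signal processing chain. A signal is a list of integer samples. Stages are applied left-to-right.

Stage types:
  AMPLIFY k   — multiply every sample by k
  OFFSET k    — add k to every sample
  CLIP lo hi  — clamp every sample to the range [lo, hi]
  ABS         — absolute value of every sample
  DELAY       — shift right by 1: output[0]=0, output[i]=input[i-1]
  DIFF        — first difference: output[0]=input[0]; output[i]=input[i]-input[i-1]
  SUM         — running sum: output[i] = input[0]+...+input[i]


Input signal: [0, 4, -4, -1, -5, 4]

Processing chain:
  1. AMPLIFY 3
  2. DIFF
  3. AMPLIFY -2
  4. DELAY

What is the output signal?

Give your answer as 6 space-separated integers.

Answer: 0 0 -24 48 -18 24

Derivation:
Input: [0, 4, -4, -1, -5, 4]
Stage 1 (AMPLIFY 3): 0*3=0, 4*3=12, -4*3=-12, -1*3=-3, -5*3=-15, 4*3=12 -> [0, 12, -12, -3, -15, 12]
Stage 2 (DIFF): s[0]=0, 12-0=12, -12-12=-24, -3--12=9, -15--3=-12, 12--15=27 -> [0, 12, -24, 9, -12, 27]
Stage 3 (AMPLIFY -2): 0*-2=0, 12*-2=-24, -24*-2=48, 9*-2=-18, -12*-2=24, 27*-2=-54 -> [0, -24, 48, -18, 24, -54]
Stage 4 (DELAY): [0, 0, -24, 48, -18, 24] = [0, 0, -24, 48, -18, 24] -> [0, 0, -24, 48, -18, 24]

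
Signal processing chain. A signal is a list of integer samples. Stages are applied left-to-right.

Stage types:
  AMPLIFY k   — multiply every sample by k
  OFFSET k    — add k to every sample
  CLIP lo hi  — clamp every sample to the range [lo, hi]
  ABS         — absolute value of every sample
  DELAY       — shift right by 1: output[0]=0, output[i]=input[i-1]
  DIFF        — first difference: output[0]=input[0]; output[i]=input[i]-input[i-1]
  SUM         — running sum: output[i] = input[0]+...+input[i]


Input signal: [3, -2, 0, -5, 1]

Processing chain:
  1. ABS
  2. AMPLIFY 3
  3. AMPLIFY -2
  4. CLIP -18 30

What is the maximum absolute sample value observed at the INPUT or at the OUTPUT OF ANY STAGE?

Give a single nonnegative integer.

Input: [3, -2, 0, -5, 1] (max |s|=5)
Stage 1 (ABS): |3|=3, |-2|=2, |0|=0, |-5|=5, |1|=1 -> [3, 2, 0, 5, 1] (max |s|=5)
Stage 2 (AMPLIFY 3): 3*3=9, 2*3=6, 0*3=0, 5*3=15, 1*3=3 -> [9, 6, 0, 15, 3] (max |s|=15)
Stage 3 (AMPLIFY -2): 9*-2=-18, 6*-2=-12, 0*-2=0, 15*-2=-30, 3*-2=-6 -> [-18, -12, 0, -30, -6] (max |s|=30)
Stage 4 (CLIP -18 30): clip(-18,-18,30)=-18, clip(-12,-18,30)=-12, clip(0,-18,30)=0, clip(-30,-18,30)=-18, clip(-6,-18,30)=-6 -> [-18, -12, 0, -18, -6] (max |s|=18)
Overall max amplitude: 30

Answer: 30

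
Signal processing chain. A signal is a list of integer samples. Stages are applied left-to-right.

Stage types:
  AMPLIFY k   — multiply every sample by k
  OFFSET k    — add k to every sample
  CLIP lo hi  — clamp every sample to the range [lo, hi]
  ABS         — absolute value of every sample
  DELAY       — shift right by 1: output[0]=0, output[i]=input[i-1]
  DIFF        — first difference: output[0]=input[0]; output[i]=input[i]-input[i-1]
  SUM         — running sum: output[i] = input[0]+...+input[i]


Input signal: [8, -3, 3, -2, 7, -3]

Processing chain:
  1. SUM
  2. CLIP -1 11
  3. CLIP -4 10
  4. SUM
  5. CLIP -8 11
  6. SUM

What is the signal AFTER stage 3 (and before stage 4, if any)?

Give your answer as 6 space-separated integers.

Input: [8, -3, 3, -2, 7, -3]
Stage 1 (SUM): sum[0..0]=8, sum[0..1]=5, sum[0..2]=8, sum[0..3]=6, sum[0..4]=13, sum[0..5]=10 -> [8, 5, 8, 6, 13, 10]
Stage 2 (CLIP -1 11): clip(8,-1,11)=8, clip(5,-1,11)=5, clip(8,-1,11)=8, clip(6,-1,11)=6, clip(13,-1,11)=11, clip(10,-1,11)=10 -> [8, 5, 8, 6, 11, 10]
Stage 3 (CLIP -4 10): clip(8,-4,10)=8, clip(5,-4,10)=5, clip(8,-4,10)=8, clip(6,-4,10)=6, clip(11,-4,10)=10, clip(10,-4,10)=10 -> [8, 5, 8, 6, 10, 10]

Answer: 8 5 8 6 10 10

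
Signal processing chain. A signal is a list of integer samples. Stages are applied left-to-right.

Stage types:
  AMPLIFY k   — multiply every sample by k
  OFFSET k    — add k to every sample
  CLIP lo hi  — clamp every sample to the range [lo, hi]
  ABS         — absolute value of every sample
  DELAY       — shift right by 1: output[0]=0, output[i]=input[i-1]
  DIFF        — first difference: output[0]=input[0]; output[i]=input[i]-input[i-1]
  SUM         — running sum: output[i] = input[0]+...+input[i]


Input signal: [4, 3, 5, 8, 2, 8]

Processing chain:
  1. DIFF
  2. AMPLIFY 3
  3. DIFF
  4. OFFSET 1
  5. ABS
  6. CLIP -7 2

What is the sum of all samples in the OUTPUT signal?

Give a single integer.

Input: [4, 3, 5, 8, 2, 8]
Stage 1 (DIFF): s[0]=4, 3-4=-1, 5-3=2, 8-5=3, 2-8=-6, 8-2=6 -> [4, -1, 2, 3, -6, 6]
Stage 2 (AMPLIFY 3): 4*3=12, -1*3=-3, 2*3=6, 3*3=9, -6*3=-18, 6*3=18 -> [12, -3, 6, 9, -18, 18]
Stage 3 (DIFF): s[0]=12, -3-12=-15, 6--3=9, 9-6=3, -18-9=-27, 18--18=36 -> [12, -15, 9, 3, -27, 36]
Stage 4 (OFFSET 1): 12+1=13, -15+1=-14, 9+1=10, 3+1=4, -27+1=-26, 36+1=37 -> [13, -14, 10, 4, -26, 37]
Stage 5 (ABS): |13|=13, |-14|=14, |10|=10, |4|=4, |-26|=26, |37|=37 -> [13, 14, 10, 4, 26, 37]
Stage 6 (CLIP -7 2): clip(13,-7,2)=2, clip(14,-7,2)=2, clip(10,-7,2)=2, clip(4,-7,2)=2, clip(26,-7,2)=2, clip(37,-7,2)=2 -> [2, 2, 2, 2, 2, 2]
Output sum: 12

Answer: 12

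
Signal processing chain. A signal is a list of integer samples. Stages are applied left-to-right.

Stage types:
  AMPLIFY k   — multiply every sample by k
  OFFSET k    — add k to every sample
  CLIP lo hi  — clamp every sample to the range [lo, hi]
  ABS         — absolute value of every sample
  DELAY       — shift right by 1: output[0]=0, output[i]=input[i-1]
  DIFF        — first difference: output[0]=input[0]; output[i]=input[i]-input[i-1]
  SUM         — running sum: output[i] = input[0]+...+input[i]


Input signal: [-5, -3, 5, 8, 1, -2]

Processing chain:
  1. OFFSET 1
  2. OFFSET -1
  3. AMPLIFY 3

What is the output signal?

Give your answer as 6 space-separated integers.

Input: [-5, -3, 5, 8, 1, -2]
Stage 1 (OFFSET 1): -5+1=-4, -3+1=-2, 5+1=6, 8+1=9, 1+1=2, -2+1=-1 -> [-4, -2, 6, 9, 2, -1]
Stage 2 (OFFSET -1): -4+-1=-5, -2+-1=-3, 6+-1=5, 9+-1=8, 2+-1=1, -1+-1=-2 -> [-5, -3, 5, 8, 1, -2]
Stage 3 (AMPLIFY 3): -5*3=-15, -3*3=-9, 5*3=15, 8*3=24, 1*3=3, -2*3=-6 -> [-15, -9, 15, 24, 3, -6]

Answer: -15 -9 15 24 3 -6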